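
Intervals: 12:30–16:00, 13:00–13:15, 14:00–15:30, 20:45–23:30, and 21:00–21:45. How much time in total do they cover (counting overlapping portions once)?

6 h 15 min

Merged: 12:30-16:00, 20:45-23:30.
Lengths: 3 h 30 min + 2 h 45 min = 6 h 15 min.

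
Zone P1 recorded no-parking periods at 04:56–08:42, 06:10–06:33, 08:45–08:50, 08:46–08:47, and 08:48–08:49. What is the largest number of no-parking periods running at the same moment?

Sweep endpoints in order; track running count of active intervals.
Peak of 2 reached at 06:10.

2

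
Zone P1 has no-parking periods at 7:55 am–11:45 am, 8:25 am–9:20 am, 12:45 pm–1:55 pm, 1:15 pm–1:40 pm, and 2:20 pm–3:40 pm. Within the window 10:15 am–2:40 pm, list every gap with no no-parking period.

After merging, the occupied span is 7:55 am–11:45 am, 12:45 pm–1:55 pm, 2:20 pm–3:40 pm.
Complement within 10:15 am–2:40 pm: 11:45 am–12:45 pm, 1:55 pm–2:20 pm.

11:45 am–12:45 pm, 1:55 pm–2:20 pm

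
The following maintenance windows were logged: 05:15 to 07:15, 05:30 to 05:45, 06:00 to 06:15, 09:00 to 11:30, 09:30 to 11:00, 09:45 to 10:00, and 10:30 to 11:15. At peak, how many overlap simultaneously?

Sweep endpoints in order; track running count of active intervals.
Peak of 3 reached at 09:45.

3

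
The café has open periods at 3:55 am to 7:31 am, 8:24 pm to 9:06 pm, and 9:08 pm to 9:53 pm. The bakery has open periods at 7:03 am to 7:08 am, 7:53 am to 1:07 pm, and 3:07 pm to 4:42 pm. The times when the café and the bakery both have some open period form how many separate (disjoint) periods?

A ∩ B = 7:03 am–7:08 am.
That is 1 disjoint piece.

1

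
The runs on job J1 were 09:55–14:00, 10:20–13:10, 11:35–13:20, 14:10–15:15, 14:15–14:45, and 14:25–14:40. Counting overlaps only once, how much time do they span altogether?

5 h 10 min

Merged: 09:55–14:00, 14:10–15:15.
Lengths: 4 h 5 min + 1 h 5 min = 5 h 10 min.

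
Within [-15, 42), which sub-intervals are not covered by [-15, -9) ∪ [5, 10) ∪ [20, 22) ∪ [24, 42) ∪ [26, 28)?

The merged coverage is [-15, -9), [5, 10), [20, 22), [24, 42).
Uncovered inside [-15, 42): [-9, 5), [10, 20), [22, 24).

[-9, 5) ∪ [10, 20) ∪ [22, 24)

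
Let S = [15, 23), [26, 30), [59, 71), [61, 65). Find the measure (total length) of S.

Merged: [15, 23), [26, 30), [59, 71).
Lengths: 8 + 4 + 12 = 24.

24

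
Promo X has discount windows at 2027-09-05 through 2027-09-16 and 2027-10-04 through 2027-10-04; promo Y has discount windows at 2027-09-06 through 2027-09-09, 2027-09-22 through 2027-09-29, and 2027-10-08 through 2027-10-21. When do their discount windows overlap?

2027-09-05 through 2027-09-16 overlaps B on 2027-09-06 through 2027-09-09.
2027-10-04 through 2027-10-04 falls entirely outside B.

2027-09-06 through 2027-09-09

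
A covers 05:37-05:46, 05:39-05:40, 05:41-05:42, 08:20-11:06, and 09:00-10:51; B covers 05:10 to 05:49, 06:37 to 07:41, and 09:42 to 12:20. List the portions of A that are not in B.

Merge the first list: 05:37-05:46, 08:20-11:06.
05:37-05:46: entirely removed.
08:20-11:06 \ B = 08:20-09:42.

08:20-09:42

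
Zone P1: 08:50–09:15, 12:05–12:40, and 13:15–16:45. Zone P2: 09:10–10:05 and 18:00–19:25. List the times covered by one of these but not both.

A but not B: 08:50-09:10, 12:05-12:40, 13:15-16:45.
B but not A: 09:15-10:05, 18:00-19:25.
Combining gives A △ B.

08:50-09:10, 09:15-10:05, 12:05-12:40, 13:15-16:45, 18:00-19:25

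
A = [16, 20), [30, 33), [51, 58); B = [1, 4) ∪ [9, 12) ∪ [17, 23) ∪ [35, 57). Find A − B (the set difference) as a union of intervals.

[16, 20) with B removed leaves [16, 17).
[30, 33) is untouched.
[51, 58) with B removed leaves [57, 58).

[16, 17) ∪ [30, 33) ∪ [57, 58)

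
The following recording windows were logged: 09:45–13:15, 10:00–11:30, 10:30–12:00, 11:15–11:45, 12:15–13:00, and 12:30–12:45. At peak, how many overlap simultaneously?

4

Sweep endpoints in order; track running count of active intervals.
Peak of 4 reached at 11:15.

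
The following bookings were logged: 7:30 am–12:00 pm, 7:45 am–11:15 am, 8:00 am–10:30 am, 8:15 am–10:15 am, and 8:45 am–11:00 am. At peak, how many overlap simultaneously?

5

Walk the sorted start/end points keeping a running depth.
The depth first hits 5 at 8:45 am.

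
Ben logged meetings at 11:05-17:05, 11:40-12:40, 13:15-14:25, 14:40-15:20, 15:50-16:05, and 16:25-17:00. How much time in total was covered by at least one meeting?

6 h

Merged: 11:05–17:05.
Length: 6 h.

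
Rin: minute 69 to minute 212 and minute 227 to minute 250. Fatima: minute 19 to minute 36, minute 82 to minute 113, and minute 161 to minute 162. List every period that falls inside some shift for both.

minute 69 to minute 212 ∩ B → minute 82 to minute 113, minute 161 to minute 162.
minute 227 to minute 250 meets no B interval.

minute 82 to minute 113, minute 161 to minute 162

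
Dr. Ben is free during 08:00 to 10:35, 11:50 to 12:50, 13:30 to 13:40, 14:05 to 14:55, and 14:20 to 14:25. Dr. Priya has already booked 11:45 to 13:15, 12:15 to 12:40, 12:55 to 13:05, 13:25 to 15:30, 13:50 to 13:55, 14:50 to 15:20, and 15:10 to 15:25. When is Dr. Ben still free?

Merge the first list: 08:00–10:35, 11:50–12:50, 13:30–13:40, 14:05–14:55.
Merge the second list: 11:45–13:15, 13:25–15:30.
08:00–10:35: nothing removed.
11:50–12:50: entirely removed.
13:30–13:40: entirely removed.
14:05–14:55: entirely removed.

08:00–10:35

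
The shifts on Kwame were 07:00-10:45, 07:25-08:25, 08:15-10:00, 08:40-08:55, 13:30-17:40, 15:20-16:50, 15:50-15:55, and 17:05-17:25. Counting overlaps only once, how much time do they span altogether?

7 h 55 min

Merged: 07:00–10:45, 13:30–17:40.
Lengths: 3 h 45 min + 4 h 10 min = 7 h 55 min.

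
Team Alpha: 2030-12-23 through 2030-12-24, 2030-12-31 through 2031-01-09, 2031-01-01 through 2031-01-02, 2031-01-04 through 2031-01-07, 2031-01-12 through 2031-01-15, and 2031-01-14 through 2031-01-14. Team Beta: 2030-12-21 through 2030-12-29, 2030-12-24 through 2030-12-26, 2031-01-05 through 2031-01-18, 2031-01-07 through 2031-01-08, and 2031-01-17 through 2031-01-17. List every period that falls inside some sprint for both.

Merge the first list: 2030-12-23 through 2030-12-24, 2030-12-31 through 2031-01-09, 2031-01-12 through 2031-01-15.
Merge the second list: 2030-12-21 through 2030-12-29, 2031-01-05 through 2031-01-18.
2030-12-23 through 2030-12-24 overlaps B on 2030-12-23 through 2030-12-24.
2030-12-31 through 2031-01-09 overlaps B on 2031-01-05 through 2031-01-09.
2031-01-12 through 2031-01-15 overlaps B on 2031-01-12 through 2031-01-15.

2030-12-23 through 2030-12-24, 2031-01-05 through 2031-01-09, 2031-01-12 through 2031-01-15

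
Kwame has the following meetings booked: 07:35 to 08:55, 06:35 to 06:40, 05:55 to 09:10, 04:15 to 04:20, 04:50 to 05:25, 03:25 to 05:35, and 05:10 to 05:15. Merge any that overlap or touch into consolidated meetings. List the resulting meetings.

03:25–05:35, 05:55–09:10

Sort by start: 03:25–05:35, 04:15–04:20, 04:50–05:25, 05:10–05:15, 05:55–09:10, 06:35–06:40, 07:35–08:55.
04:15–04:20 overlaps/touches 03:25–05:35 → extend to 03:25–05:35.
04:50–05:25 overlaps/touches 03:25–05:35 → extend to 03:25–05:35.
05:10–05:15 overlaps/touches 03:25–05:35 → extend to 03:25–05:35.
05:55–09:10 is disjoint → start new block.
06:35–06:40 overlaps/touches 05:55–09:10 → extend to 05:55–09:10.
07:35–08:55 overlaps/touches 05:55–09:10 → extend to 05:55–09:10.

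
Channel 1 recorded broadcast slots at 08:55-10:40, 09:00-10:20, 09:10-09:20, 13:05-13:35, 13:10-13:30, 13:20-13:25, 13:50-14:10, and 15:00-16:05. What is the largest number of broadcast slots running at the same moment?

3

Sweep endpoints in order; track running count of active intervals.
Peak of 3 reached at 09:10.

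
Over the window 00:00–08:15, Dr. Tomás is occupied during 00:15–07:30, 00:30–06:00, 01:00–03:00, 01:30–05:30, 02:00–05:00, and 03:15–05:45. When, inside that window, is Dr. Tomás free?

00:00-00:15, 07:30-08:15

After merging, the occupied span is 00:15-07:30.
Complement within 00:00-08:15: 00:00-00:15, 07:30-08:15.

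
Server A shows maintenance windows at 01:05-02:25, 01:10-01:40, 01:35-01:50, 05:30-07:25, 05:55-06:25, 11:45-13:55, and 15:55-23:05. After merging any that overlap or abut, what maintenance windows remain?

01:10-01:40 overlaps/touches 01:05-02:25 → extend to 01:05-02:25.
01:35-01:50 overlaps/touches 01:05-02:25 → extend to 01:05-02:25.
05:30-07:25 is disjoint → start new block.
05:55-06:25 overlaps/touches 05:30-07:25 → extend to 05:30-07:25.
11:45-13:55 is disjoint → start new block.
15:55-23:05 is disjoint → start new block.

01:05-02:25, 05:30-07:25, 11:45-13:55, 15:55-23:05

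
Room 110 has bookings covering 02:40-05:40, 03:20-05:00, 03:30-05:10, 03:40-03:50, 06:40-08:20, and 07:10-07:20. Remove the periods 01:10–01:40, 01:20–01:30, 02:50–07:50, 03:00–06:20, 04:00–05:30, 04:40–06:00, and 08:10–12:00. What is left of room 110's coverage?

A, merged: 02:40-05:40, 06:40-08:20.
B, merged: 01:10-01:40, 02:50-07:50, 08:10-12:00.
02:40-05:40 with B removed leaves 02:40-02:50.
06:40-08:20 with B removed leaves 07:50-08:10.

02:40-02:50, 07:50-08:10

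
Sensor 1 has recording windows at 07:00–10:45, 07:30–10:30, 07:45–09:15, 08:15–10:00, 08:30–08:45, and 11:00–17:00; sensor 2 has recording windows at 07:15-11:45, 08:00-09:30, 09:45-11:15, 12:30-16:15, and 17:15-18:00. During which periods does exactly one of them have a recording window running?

07:00–07:15, 10:45–11:00, 11:45–12:30, 16:15–17:00, 17:15–18:00

A, merged: 07:00–10:45, 11:00–17:00.
B, merged: 07:15–11:45, 12:30–16:15, 17:15–18:00.
A but not B: 07:00–07:15, 11:45–12:30, 16:15–17:00.
B but not A: 10:45–11:00, 17:15–18:00.
Combining gives A △ B.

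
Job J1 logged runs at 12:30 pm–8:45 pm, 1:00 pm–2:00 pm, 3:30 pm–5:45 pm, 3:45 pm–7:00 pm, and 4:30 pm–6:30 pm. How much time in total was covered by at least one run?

Merged: 12:30 pm-8:45 pm.
Length: 8 h 15 min.

8 h 15 min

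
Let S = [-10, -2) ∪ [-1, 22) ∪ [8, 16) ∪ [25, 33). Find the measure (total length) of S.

Merged: [-10, -2), [-1, 22), [25, 33).
Lengths: 8 + 23 + 8 = 39.

39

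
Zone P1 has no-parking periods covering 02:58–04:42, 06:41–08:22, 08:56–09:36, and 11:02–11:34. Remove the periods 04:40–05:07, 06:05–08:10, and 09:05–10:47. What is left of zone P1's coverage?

02:58-04:40, 08:10-08:22, 08:56-09:05, 11:02-11:34

02:58-04:42 minus B → 02:58-04:40.
06:41-08:22 minus B → 08:10-08:22.
08:56-09:36 minus B → 08:56-09:05.
11:02-11:34: no B overlap → unchanged.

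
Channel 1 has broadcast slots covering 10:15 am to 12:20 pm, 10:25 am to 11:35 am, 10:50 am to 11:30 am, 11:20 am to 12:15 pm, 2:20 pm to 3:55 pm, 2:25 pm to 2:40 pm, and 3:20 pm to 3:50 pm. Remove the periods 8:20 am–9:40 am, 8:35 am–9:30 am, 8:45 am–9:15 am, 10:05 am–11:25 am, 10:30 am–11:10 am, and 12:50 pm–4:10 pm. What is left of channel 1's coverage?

Merge the first list: 10:15 am–12:20 pm, 2:20 pm–3:55 pm.
Merge the second list: 8:20 am–9:40 am, 10:05 am–11:25 am, 12:50 pm–4:10 pm.
10:15 am–12:20 pm minus B → 11:25 am–12:20 pm.
2:20 pm–3:55 pm: fully covered by B → removed.

11:25 am–12:20 pm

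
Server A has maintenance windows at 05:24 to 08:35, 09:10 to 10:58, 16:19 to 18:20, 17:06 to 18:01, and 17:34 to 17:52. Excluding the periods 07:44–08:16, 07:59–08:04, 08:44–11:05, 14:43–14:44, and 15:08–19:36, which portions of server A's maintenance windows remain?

05:24-07:44, 08:16-08:35

First set merges to 05:24-08:35, 09:10-10:58, 16:19-18:20.
Second set merges to 07:44-08:16, 08:44-11:05, 14:43-14:44, 15:08-19:36.
05:24-08:35 minus B → 05:24-07:44, 08:16-08:35.
09:10-10:58: fully covered by B → removed.
16:19-18:20: fully covered by B → removed.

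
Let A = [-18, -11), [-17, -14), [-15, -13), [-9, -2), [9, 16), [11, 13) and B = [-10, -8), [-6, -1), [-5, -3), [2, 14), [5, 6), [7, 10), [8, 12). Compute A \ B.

First set merges to [-18, -11), [-9, -2), [9, 16).
Second set merges to [-10, -8), [-6, -1), [2, 14).
[-18, -11): nothing removed.
[-9, -2) \ B = [-8, -6).
[9, 16) \ B = [14, 16).

[-18, -11) ∪ [-8, -6) ∪ [14, 16)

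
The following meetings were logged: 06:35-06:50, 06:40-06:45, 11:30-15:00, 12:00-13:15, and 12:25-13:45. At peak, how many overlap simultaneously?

At 12:25, 3 of the intervals are simultaneously active.
No point has more.

3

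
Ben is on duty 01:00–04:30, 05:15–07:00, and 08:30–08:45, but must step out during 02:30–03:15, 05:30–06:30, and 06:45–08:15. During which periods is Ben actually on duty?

01:00–02:30, 03:15–04:30, 05:15–05:30, 06:30–06:45, 08:30–08:45

01:00–04:30 with B removed leaves 01:00–02:30, 03:15–04:30.
05:15–07:00 with B removed leaves 05:15–05:30, 06:30–06:45.
08:30–08:45 is untouched.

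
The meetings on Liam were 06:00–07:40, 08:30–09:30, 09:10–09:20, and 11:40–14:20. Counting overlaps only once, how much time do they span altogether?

5 h 20 min

Merged: 06:00-07:40, 08:30-09:30, 11:40-14:20.
Lengths: 1 h 40 min + 1 h + 2 h 40 min = 5 h 20 min.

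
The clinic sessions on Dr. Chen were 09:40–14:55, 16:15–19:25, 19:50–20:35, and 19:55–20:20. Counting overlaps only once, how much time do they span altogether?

9 h 10 min

Merged: 09:40–14:55, 16:15–19:25, 19:50–20:35.
Lengths: 5 h 15 min + 3 h 10 min + 45 min = 9 h 10 min.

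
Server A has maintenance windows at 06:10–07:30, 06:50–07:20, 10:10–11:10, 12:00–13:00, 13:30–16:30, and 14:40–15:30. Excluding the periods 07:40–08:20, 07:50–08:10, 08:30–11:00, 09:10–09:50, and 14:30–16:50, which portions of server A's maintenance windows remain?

A, merged: 06:10-07:30, 10:10-11:10, 12:00-13:00, 13:30-16:30.
B, merged: 07:40-08:20, 08:30-11:00, 14:30-16:50.
06:10-07:30: no B overlap → unchanged.
10:10-11:10 minus B → 11:00-11:10.
12:00-13:00: no B overlap → unchanged.
13:30-16:30 minus B → 13:30-14:30.

06:10-07:30, 11:00-11:10, 12:00-13:00, 13:30-14:30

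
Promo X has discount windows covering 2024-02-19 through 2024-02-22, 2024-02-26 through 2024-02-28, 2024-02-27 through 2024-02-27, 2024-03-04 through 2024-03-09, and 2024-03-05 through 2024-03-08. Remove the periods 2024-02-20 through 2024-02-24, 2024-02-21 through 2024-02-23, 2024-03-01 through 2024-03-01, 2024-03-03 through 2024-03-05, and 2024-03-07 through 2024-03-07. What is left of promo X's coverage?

2024-02-19 through 2024-02-19, 2024-02-26 through 2024-02-28, 2024-03-06 through 2024-03-06, 2024-03-08 through 2024-03-09

Merge the first list: 2024-02-19 through 2024-02-22, 2024-02-26 through 2024-02-28, 2024-03-04 through 2024-03-09.
Merge the second list: 2024-02-20 through 2024-02-24, 2024-03-01 through 2024-03-01, 2024-03-03 through 2024-03-05, 2024-03-07 through 2024-03-07.
2024-02-19 through 2024-02-22 with B removed leaves 2024-02-19 through 2024-02-19.
2024-02-26 through 2024-02-28 is untouched.
2024-03-04 through 2024-03-09 with B removed leaves 2024-03-06 through 2024-03-06, 2024-03-08 through 2024-03-09.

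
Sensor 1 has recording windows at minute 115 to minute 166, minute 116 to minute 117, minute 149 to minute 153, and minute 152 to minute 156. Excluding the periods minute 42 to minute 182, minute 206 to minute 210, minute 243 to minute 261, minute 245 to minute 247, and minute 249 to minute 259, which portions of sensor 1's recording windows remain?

Merge the first list: minute 115 to minute 166.
Merge the second list: minute 42 to minute 182, minute 206 to minute 210, minute 243 to minute 261.
minute 115 to minute 166: fully covered by B → removed.

none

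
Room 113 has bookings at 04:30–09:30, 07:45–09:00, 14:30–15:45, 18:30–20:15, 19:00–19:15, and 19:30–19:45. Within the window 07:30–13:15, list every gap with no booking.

The merged coverage is 04:30–09:30, 14:30–15:45, 18:30–20:15.
Gaps within 07:30–13:15: 09:30–13:15.

09:30–13:15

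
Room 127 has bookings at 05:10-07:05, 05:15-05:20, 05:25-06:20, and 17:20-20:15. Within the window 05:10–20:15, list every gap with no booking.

After merging, the occupied span is 05:10–07:05, 17:20–20:15.
Complement within 05:10–20:15: 07:05–17:20.

07:05–17:20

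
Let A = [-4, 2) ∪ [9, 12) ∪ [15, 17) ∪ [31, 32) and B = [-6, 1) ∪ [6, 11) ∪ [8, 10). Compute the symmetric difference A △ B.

Merge the second list: [-6, 1), [6, 11).
A but not B: [1, 2), [11, 12), [15, 17), [31, 32).
B but not A: [-6, -4), [6, 9).
Combining gives A △ B.

[-6, -4) ∪ [1, 2) ∪ [6, 9) ∪ [11, 12) ∪ [15, 17) ∪ [31, 32)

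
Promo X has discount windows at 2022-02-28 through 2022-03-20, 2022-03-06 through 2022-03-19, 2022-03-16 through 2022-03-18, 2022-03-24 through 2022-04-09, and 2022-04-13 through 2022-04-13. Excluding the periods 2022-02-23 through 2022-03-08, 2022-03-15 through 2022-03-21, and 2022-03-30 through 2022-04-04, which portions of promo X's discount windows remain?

2022-03-09 through 2022-03-14, 2022-03-24 through 2022-03-29, 2022-04-05 through 2022-04-09, 2022-04-13 through 2022-04-13

Merge the first list: 2022-02-28 through 2022-03-20, 2022-03-24 through 2022-04-09, 2022-04-13 through 2022-04-13.
2022-02-28 through 2022-03-20 minus B → 2022-03-09 through 2022-03-14.
2022-03-24 through 2022-04-09 minus B → 2022-03-24 through 2022-03-29, 2022-04-05 through 2022-04-09.
2022-04-13 through 2022-04-13: no B overlap → unchanged.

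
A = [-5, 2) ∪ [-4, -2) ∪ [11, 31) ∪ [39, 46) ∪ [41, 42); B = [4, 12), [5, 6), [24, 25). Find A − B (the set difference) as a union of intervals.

Merge the first list: [-5, 2), [11, 31), [39, 46).
Merge the second list: [4, 12), [24, 25).
[-5, 2): nothing removed.
[11, 31) \ B = [12, 24), [25, 31).
[39, 46): nothing removed.

[-5, 2) ∪ [12, 24) ∪ [25, 31) ∪ [39, 46)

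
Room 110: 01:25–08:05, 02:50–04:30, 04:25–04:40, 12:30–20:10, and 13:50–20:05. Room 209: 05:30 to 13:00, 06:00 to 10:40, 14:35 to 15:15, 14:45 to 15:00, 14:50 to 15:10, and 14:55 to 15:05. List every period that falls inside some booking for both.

Merge the first list: 01:25–08:05, 12:30–20:10.
Merge the second list: 05:30–13:00, 14:35–15:15.
01:25–08:05 ∩ B → 05:30–08:05.
12:30–20:10 ∩ B → 12:30–13:00, 14:35–15:15.

05:30–08:05, 12:30–13:00, 14:35–15:15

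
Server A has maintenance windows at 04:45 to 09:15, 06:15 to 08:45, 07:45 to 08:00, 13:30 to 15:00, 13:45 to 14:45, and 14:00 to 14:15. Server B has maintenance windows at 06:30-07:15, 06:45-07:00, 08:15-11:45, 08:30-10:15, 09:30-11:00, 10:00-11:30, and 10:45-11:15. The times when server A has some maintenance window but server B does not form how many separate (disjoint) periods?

A, merged: 04:45-09:15, 13:30-15:00.
B, merged: 06:30-07:15, 08:15-11:45.
A \ B = 04:45-06:30, 07:15-08:15, 13:30-15:00.
That is 3 disjoint pieces.

3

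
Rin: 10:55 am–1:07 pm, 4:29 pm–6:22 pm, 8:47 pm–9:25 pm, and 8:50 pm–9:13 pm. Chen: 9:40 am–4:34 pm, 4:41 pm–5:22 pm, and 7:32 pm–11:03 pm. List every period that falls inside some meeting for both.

10:55 am–1:07 pm, 4:29 pm–4:34 pm, 4:41 pm–5:22 pm, 8:47 pm–9:25 pm

Merge the first list: 10:55 am–1:07 pm, 4:29 pm–6:22 pm, 8:47 pm–9:25 pm.
10:55 am–1:07 pm overlaps B on 10:55 am–1:07 pm.
4:29 pm–6:22 pm overlaps B on 4:29 pm–4:34 pm, 4:41 pm–5:22 pm.
8:47 pm–9:25 pm overlaps B on 8:47 pm–9:25 pm.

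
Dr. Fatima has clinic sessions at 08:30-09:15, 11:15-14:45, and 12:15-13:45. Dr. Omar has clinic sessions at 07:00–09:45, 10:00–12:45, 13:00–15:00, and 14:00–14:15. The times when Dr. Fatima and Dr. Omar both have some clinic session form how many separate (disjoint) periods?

First set merges to 08:30–09:15, 11:15–14:45.
Second set merges to 07:00–09:45, 10:00–12:45, 13:00–15:00.
A ∩ B = 08:30–09:15, 11:15–12:45, 13:00–14:45.
That is 3 disjoint pieces.

3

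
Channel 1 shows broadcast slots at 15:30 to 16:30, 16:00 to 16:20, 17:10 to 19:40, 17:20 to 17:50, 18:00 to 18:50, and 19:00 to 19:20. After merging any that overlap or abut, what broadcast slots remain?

16:00–16:20 overlaps/touches 15:30–16:30 → extend to 15:30–16:30.
17:10–19:40 is disjoint → start new block.
17:20–17:50 overlaps/touches 17:10–19:40 → extend to 17:10–19:40.
18:00–18:50 overlaps/touches 17:10–19:40 → extend to 17:10–19:40.
19:00–19:20 overlaps/touches 17:10–19:40 → extend to 17:10–19:40.

15:30–16:30, 17:10–19:40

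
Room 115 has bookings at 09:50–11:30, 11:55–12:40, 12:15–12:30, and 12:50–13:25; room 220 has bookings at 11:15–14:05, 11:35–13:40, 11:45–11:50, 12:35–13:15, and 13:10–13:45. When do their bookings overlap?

Merge the first list: 09:50–11:30, 11:55–12:40, 12:50–13:25.
Merge the second list: 11:15–14:05.
09:50–11:30 overlaps B on 11:15–11:30.
11:55–12:40 overlaps B on 11:55–12:40.
12:50–13:25 overlaps B on 12:50–13:25.

11:15–11:30, 11:55–12:40, 12:50–13:25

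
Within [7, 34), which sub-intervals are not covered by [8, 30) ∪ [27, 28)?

After merging, the occupied span is [8, 30).
Uncovered inside [7, 34): [7, 8), [30, 34).

[7, 8) ∪ [30, 34)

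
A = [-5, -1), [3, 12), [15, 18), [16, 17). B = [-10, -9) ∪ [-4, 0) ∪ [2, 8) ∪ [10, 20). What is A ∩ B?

[-4, -1) ∪ [3, 8) ∪ [10, 12) ∪ [15, 18)

Merge the first list: [-5, -1), [3, 12), [15, 18).
[-5, -1) ∩ B → [-4, -1).
[3, 12) ∩ B → [3, 8), [10, 12).
[15, 18) ∩ B → [15, 18).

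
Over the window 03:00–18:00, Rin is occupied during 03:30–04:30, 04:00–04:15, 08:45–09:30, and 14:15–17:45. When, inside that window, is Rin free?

The merged coverage is 03:30–04:30, 08:45–09:30, 14:15–17:45.
Uncovered inside 03:00–18:00: 03:00–03:30, 04:30–08:45, 09:30–14:15, 17:45–18:00.

03:00–03:30, 04:30–08:45, 09:30–14:15, 17:45–18:00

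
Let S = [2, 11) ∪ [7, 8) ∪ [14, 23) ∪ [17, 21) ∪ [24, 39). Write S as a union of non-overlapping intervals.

[7, 8) overlaps/touches [2, 11) → extend to [2, 11).
[14, 23) is disjoint → start new block.
[17, 21) overlaps/touches [14, 23) → extend to [14, 23).
[24, 39) is disjoint → start new block.

[2, 11) ∪ [14, 23) ∪ [24, 39)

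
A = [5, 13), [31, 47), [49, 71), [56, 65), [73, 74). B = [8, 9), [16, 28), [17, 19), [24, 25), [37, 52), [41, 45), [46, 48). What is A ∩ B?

[8, 9) ∪ [37, 47) ∪ [49, 52)

First set merges to [5, 13), [31, 47), [49, 71), [73, 74).
Second set merges to [8, 9), [16, 28), [37, 52).
[5, 13) overlaps B on [8, 9).
[31, 47) overlaps B on [37, 47).
[49, 71) overlaps B on [49, 52).
[73, 74) falls entirely outside B.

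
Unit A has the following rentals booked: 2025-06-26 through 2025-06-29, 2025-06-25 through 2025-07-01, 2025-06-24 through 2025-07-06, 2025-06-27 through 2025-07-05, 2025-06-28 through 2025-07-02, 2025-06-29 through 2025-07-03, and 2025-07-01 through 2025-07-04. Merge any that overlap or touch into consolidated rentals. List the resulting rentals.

Sort by start: 2025-06-24 through 2025-07-06, 2025-06-25 through 2025-07-01, 2025-06-26 through 2025-06-29, 2025-06-27 through 2025-07-05, 2025-06-28 through 2025-07-02, 2025-06-29 through 2025-07-03, 2025-07-01 through 2025-07-04.
2025-06-25 through 2025-07-01 overlaps/touches 2025-06-24 through 2025-07-06 → extend to 2025-06-24 through 2025-07-06.
2025-06-26 through 2025-06-29 overlaps/touches 2025-06-24 through 2025-07-06 → extend to 2025-06-24 through 2025-07-06.
2025-06-27 through 2025-07-05 overlaps/touches 2025-06-24 through 2025-07-06 → extend to 2025-06-24 through 2025-07-06.
2025-06-28 through 2025-07-02 overlaps/touches 2025-06-24 through 2025-07-06 → extend to 2025-06-24 through 2025-07-06.
2025-06-29 through 2025-07-03 overlaps/touches 2025-06-24 through 2025-07-06 → extend to 2025-06-24 through 2025-07-06.
2025-07-01 through 2025-07-04 overlaps/touches 2025-06-24 through 2025-07-06 → extend to 2025-06-24 through 2025-07-06.

2025-06-24 through 2025-07-06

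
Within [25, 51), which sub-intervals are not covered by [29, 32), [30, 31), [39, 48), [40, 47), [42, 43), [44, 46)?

[25, 29) ∪ [32, 39) ∪ [48, 51)

The merged coverage is [29, 32), [39, 48).
Uncovered inside [25, 51): [25, 29), [32, 39), [48, 51).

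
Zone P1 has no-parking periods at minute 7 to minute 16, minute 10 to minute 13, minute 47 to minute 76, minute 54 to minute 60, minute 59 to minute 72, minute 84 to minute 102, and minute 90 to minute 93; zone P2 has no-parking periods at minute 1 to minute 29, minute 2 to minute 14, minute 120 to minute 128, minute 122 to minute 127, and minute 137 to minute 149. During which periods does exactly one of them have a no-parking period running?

First set merges to minute 7 to minute 16, minute 47 to minute 76, minute 84 to minute 102.
Second set merges to minute 1 to minute 29, minute 120 to minute 128, minute 137 to minute 149.
A \ B = minute 47 to minute 76, minute 84 to minute 102.
B \ A = minute 1 to minute 7, minute 16 to minute 29, minute 120 to minute 128, minute 137 to minute 149.
Union of the two gives the symmetric difference.

minute 1 to minute 7, minute 16 to minute 29, minute 47 to minute 76, minute 84 to minute 102, minute 120 to minute 128, minute 137 to minute 149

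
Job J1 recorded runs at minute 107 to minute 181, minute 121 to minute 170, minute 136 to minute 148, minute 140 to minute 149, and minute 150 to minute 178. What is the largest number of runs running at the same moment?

4

At minute 140, 4 of the intervals are simultaneously active.
No point has more.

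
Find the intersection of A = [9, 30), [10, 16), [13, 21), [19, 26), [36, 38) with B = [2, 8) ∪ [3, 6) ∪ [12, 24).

First set merges to [9, 30), [36, 38).
Second set merges to [2, 8), [12, 24).
[9, 30) meets the second set on [12, 24).
[36, 38): no overlap with the second set.

[12, 24)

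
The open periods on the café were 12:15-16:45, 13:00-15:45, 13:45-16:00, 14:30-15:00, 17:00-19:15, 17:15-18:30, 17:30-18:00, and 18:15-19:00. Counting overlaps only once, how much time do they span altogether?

6 h 45 min

Merged: 12:15–16:45, 17:00–19:15.
Lengths: 4 h 30 min + 2 h 15 min = 6 h 45 min.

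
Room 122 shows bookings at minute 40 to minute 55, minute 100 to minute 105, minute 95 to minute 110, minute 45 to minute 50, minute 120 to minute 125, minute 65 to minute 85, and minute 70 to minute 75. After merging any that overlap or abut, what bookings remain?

Sort by start: minute 40 to minute 55, minute 45 to minute 50, minute 65 to minute 85, minute 70 to minute 75, minute 95 to minute 110, minute 100 to minute 105, minute 120 to minute 125.
minute 45 to minute 50 overlaps/touches minute 40 to minute 55 → extend to minute 40 to minute 55.
minute 65 to minute 85 is disjoint → start new block.
minute 70 to minute 75 overlaps/touches minute 65 to minute 85 → extend to minute 65 to minute 85.
minute 95 to minute 110 is disjoint → start new block.
minute 100 to minute 105 overlaps/touches minute 95 to minute 110 → extend to minute 95 to minute 110.
minute 120 to minute 125 is disjoint → start new block.

minute 40 to minute 55, minute 65 to minute 85, minute 95 to minute 110, minute 120 to minute 125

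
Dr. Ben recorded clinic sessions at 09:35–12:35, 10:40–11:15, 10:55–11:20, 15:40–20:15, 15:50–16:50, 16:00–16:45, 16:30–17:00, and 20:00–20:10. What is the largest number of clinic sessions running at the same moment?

Sweep endpoints in order; track running count of active intervals.
Peak of 4 reached at 16:30.

4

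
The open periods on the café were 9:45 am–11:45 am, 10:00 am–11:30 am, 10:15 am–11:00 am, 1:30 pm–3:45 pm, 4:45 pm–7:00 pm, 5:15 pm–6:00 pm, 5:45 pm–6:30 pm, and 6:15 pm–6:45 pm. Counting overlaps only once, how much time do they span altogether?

Merged: 9:45 am-11:45 am, 1:30 pm-3:45 pm, 4:45 pm-7:00 pm.
Lengths: 2 h + 2 h 15 min + 2 h 15 min = 6 h 30 min.

6 h 30 min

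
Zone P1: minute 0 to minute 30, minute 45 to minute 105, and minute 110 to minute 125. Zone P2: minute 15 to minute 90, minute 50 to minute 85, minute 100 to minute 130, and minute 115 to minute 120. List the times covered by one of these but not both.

minute 0 to minute 15, minute 30 to minute 45, minute 90 to minute 100, minute 105 to minute 110, minute 125 to minute 130

Second set merges to minute 15 to minute 90, minute 100 to minute 130.
A but not B: minute 0 to minute 15, minute 90 to minute 100.
B but not A: minute 30 to minute 45, minute 105 to minute 110, minute 125 to minute 130.
Combining gives A △ B.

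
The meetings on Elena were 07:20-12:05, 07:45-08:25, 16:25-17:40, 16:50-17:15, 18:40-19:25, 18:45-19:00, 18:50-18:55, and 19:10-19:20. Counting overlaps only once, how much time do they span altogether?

6 h 45 min

Merged: 07:20–12:05, 16:25–17:40, 18:40–19:25.
Lengths: 4 h 45 min + 1 h 15 min + 45 min = 6 h 45 min.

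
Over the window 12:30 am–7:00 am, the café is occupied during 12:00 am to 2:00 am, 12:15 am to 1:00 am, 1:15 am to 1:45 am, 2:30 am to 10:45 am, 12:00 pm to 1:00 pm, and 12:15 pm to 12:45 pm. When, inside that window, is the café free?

The merged coverage is 12:00 am–2:00 am, 2:30 am–10:45 am, 12:00 pm–1:00 pm.
Uncovered inside 12:30 am–7:00 am: 2:00 am–2:30 am.

2:00 am–2:30 am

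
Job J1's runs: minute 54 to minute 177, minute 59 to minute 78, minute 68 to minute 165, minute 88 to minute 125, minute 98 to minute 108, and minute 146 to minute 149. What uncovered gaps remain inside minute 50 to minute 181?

minute 50 to minute 54, minute 177 to minute 181

The merged coverage is minute 54 to minute 177.
Uncovered inside minute 50 to minute 181: minute 50 to minute 54, minute 177 to minute 181.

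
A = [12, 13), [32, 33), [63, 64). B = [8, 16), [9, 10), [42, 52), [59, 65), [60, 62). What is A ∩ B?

Second set merges to [8, 16), [42, 52), [59, 65).
[12, 13) meets the second set on [12, 13).
[32, 33): no overlap with the second set.
[63, 64) meets the second set on [63, 64).

[12, 13) ∪ [63, 64)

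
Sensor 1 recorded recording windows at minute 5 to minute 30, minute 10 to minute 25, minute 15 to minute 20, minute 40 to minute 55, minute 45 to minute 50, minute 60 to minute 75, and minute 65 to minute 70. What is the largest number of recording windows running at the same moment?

3

At minute 15, 3 of the intervals are simultaneously active.
No point has more.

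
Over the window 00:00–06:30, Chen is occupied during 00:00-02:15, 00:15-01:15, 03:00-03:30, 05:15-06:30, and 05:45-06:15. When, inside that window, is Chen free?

The merged coverage is 00:00–02:15, 03:00–03:30, 05:15–06:30.
Complement within 00:00–06:30: 02:15–03:00, 03:30–05:15.

02:15–03:00, 03:30–05:15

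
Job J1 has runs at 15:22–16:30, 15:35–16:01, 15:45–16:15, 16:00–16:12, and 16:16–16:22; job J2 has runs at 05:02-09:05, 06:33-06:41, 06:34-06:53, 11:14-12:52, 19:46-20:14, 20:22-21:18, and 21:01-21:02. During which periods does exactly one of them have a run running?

First set merges to 15:22–16:30.
Second set merges to 05:02–09:05, 11:14–12:52, 19:46–20:14, 20:22–21:18.
A \ B = 15:22–16:30.
B \ A = 05:02–09:05, 11:14–12:52, 19:46–20:14, 20:22–21:18.
Union of the two gives the symmetric difference.

05:02–09:05, 11:14–12:52, 15:22–16:30, 19:46–20:14, 20:22–21:18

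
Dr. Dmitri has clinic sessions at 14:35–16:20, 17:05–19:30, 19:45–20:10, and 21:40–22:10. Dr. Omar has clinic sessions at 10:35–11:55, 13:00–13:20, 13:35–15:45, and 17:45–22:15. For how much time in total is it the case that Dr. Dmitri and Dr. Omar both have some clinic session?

A ∩ B = 14:35–15:45, 17:45–19:30, 19:45–20:10, 21:40–22:10.
Total: 1 h 10 min + 1 h 45 min + 25 min + 30 min = 3 h 50 min.

3 h 50 min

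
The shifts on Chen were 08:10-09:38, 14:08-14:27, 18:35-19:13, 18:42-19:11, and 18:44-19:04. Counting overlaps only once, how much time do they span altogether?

2 h 25 min

Merged: 08:10-09:38, 14:08-14:27, 18:35-19:13.
Lengths: 1 h 28 min + 19 min + 38 min = 2 h 25 min.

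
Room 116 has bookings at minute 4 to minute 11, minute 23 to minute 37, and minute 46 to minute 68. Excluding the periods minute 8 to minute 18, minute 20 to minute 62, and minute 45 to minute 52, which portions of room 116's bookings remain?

Merge the second list: minute 8 to minute 18, minute 20 to minute 62.
minute 4 to minute 11 \ B = minute 4 to minute 8.
minute 23 to minute 37: entirely removed.
minute 46 to minute 68 \ B = minute 62 to minute 68.

minute 4 to minute 8, minute 62 to minute 68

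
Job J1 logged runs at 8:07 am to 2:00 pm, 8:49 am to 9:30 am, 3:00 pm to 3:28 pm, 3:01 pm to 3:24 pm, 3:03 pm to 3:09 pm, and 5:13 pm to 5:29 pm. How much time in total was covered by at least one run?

Merged: 8:07 am-2:00 pm, 3:00 pm-3:28 pm, 5:13 pm-5:29 pm.
Lengths: 5 h 53 min + 28 min + 16 min = 6 h 37 min.

6 h 37 min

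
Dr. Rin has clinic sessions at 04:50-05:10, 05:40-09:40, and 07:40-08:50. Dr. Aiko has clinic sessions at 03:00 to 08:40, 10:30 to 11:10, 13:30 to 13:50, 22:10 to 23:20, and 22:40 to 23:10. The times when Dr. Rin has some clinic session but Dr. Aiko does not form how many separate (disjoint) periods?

1

Merge the first list: 04:50-05:10, 05:40-09:40.
Merge the second list: 03:00-08:40, 10:30-11:10, 13:30-13:50, 22:10-23:20.
A \ B = 08:40-09:40.
That is 1 disjoint piece.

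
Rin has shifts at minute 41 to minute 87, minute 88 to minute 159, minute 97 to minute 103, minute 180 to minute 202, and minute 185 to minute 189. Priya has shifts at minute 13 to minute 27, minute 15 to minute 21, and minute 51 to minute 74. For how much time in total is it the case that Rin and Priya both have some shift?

First set merges to minute 41 to minute 87, minute 88 to minute 159, minute 180 to minute 202.
Second set merges to minute 13 to minute 27, minute 51 to minute 74.
A ∩ B = minute 51 to minute 74.
Total: 23 minutes.

23 minutes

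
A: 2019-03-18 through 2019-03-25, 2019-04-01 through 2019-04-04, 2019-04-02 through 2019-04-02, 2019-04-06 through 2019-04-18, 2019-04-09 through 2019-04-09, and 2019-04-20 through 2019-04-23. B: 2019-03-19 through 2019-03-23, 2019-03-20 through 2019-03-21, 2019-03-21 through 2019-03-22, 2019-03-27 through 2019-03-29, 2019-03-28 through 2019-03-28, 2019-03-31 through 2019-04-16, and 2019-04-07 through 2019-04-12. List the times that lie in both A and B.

Merge the first list: 2019-03-18 through 2019-03-25, 2019-04-01 through 2019-04-04, 2019-04-06 through 2019-04-18, 2019-04-20 through 2019-04-23.
Merge the second list: 2019-03-19 through 2019-03-23, 2019-03-27 through 2019-03-29, 2019-03-31 through 2019-04-16.
2019-03-18 through 2019-03-25 meets the second set on 2019-03-19 through 2019-03-23.
2019-04-01 through 2019-04-04 meets the second set on 2019-04-01 through 2019-04-04.
2019-04-06 through 2019-04-18 meets the second set on 2019-04-06 through 2019-04-16.
2019-04-20 through 2019-04-23: no overlap with the second set.

2019-03-19 through 2019-03-23, 2019-04-01 through 2019-04-04, 2019-04-06 through 2019-04-16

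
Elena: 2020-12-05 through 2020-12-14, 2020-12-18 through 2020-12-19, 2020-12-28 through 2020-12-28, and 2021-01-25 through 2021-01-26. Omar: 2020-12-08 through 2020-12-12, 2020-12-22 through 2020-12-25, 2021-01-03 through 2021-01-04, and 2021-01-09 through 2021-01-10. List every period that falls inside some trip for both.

2020-12-05 through 2020-12-14 ∩ B → 2020-12-08 through 2020-12-12.
2020-12-18 through 2020-12-19 meets no B interval.
2020-12-28 through 2020-12-28 meets no B interval.
2021-01-25 through 2021-01-26 meets no B interval.

2020-12-08 through 2020-12-12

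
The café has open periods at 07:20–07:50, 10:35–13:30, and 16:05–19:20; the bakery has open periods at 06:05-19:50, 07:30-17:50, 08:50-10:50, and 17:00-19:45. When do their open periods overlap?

07:20–07:50, 10:35–13:30, 16:05–19:20

Merge the second list: 06:05–19:50.
07:20–07:50 meets the second set on 07:20–07:50.
10:35–13:30 meets the second set on 10:35–13:30.
16:05–19:20 meets the second set on 16:05–19:20.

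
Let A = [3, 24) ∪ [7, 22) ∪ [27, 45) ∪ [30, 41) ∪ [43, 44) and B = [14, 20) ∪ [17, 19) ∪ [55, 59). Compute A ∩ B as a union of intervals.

A, merged: [3, 24), [27, 45).
B, merged: [14, 20), [55, 59).
[3, 24) ∩ B → [14, 20).
[27, 45) meets no B interval.

[14, 20)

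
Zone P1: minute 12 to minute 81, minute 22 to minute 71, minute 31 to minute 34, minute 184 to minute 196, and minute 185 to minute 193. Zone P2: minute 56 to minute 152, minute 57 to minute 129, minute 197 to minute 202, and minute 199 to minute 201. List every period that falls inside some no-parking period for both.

A, merged: minute 12 to minute 81, minute 184 to minute 196.
B, merged: minute 56 to minute 152, minute 197 to minute 202.
minute 12 to minute 81 ∩ B → minute 56 to minute 81.
minute 184 to minute 196 meets no B interval.

minute 56 to minute 81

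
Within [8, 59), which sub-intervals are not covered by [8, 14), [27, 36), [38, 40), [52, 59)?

Covered (merged): [8, 14), [27, 36), [38, 40), [52, 59).
Complement within [8, 59): [14, 27), [36, 38), [40, 52).

[14, 27) ∪ [36, 38) ∪ [40, 52)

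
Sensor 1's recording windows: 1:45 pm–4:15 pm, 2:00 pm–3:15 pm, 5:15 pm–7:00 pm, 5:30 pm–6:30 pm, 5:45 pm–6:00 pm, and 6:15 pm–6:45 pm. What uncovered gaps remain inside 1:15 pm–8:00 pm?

1:15 pm-1:45 pm, 4:15 pm-5:15 pm, 7:00 pm-8:00 pm

The merged coverage is 1:45 pm-4:15 pm, 5:15 pm-7:00 pm.
Uncovered inside 1:15 pm-8:00 pm: 1:15 pm-1:45 pm, 4:15 pm-5:15 pm, 7:00 pm-8:00 pm.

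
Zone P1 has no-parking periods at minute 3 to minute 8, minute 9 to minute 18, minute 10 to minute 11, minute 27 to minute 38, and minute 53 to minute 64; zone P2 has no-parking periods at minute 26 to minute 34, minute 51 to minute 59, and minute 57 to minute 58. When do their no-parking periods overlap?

minute 27 to minute 34, minute 53 to minute 59

First set merges to minute 3 to minute 8, minute 9 to minute 18, minute 27 to minute 38, minute 53 to minute 64.
Second set merges to minute 26 to minute 34, minute 51 to minute 59.
minute 3 to minute 8 falls entirely outside B.
minute 9 to minute 18 falls entirely outside B.
minute 27 to minute 38 overlaps B on minute 27 to minute 34.
minute 53 to minute 64 overlaps B on minute 53 to minute 59.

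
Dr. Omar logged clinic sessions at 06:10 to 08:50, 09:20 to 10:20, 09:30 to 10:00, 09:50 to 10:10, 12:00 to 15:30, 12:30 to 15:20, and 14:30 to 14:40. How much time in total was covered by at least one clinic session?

7 h 10 min

Merged: 06:10–08:50, 09:20–10:20, 12:00–15:30.
Lengths: 2 h 40 min + 1 h + 3 h 30 min = 7 h 10 min.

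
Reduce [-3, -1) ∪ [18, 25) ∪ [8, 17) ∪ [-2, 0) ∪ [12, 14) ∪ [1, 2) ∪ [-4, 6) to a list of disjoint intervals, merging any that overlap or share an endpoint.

[-4, 6) ∪ [8, 17) ∪ [18, 25)

Sort by start: [-4, 6), [-3, -1), [-2, 0), [1, 2), [8, 17), [12, 14), [18, 25).
[-3, -1) overlaps/touches [-4, 6) → extend to [-4, 6).
[-2, 0) overlaps/touches [-4, 6) → extend to [-4, 6).
[1, 2) overlaps/touches [-4, 6) → extend to [-4, 6).
[8, 17) is disjoint → start new block.
[12, 14) overlaps/touches [8, 17) → extend to [8, 17).
[18, 25) is disjoint → start new block.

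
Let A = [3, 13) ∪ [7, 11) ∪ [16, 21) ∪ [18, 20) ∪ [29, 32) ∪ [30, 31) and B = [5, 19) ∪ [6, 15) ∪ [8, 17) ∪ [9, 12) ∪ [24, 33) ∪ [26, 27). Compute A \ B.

Merge the first list: [3, 13), [16, 21), [29, 32).
Merge the second list: [5, 19), [24, 33).
[3, 13) \ B = [3, 5).
[16, 21) \ B = [19, 21).
[29, 32): entirely removed.

[3, 5) ∪ [19, 21)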